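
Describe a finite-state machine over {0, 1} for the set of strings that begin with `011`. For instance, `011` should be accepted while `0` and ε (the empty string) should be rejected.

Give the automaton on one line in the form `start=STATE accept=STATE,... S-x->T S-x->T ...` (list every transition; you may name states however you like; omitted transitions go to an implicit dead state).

Check the first 3 symbols one by one: q0 through q2 record how many have matched `011` so far; any wrong symbol goes to the dead state q4. After all 3 match we enter the accepting sink q3.
5 states suffice.
        0   1  
>  q0   q1  q4 
   q1   q4  q2 
   q2   q4  q3 
 * q3   q3  q3 
   q4   q4  q4 
(> = start, * = accepting)

start=q0 accept=q3 q0-0->q1 q0-1->q4 q1-0->q4 q1-1->q2 q2-0->q4 q2-1->q3 q3-0->q3 q3-1->q3 q4-0->q4 q4-1->q4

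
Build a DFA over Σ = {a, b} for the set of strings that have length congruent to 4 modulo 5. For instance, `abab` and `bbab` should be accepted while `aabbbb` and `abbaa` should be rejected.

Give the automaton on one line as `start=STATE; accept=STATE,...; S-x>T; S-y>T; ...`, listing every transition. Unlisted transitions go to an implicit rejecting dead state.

Count input length modulo 5: every symbol advances one step around the cycle S0 → S1 → S2 → S3 → S4 → S0. Accept at S4.
A 5-state machine:
        a   b  
>  S0   S1  S1 
   S1   S2  S2 
   S2   S3  S3 
   S3   S4  S4 
 * S4   S0  S0 
(> = start, * = accepting)

start=S0; accept=S4; S0-a>S1; S0-b>S1; S1-a>S2; S1-b>S2; S2-a>S3; S2-b>S3; S3-a>S4; S3-b>S4; S4-a>S0; S4-b>S0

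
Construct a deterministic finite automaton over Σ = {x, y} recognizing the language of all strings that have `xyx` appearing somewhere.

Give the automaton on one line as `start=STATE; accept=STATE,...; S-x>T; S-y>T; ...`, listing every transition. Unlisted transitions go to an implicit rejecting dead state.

Track how much of `xyx` has been matched so far: state q0 is no progress, q3 is the absorbing accept state reached once `xyx` has occurred. Intermediate states record partial matches; on a mismatch, fall back to the longest reusable overlap.
A 4-state machine:
        x   y  
>  q0   q1  q0 
   q1   q1  q2 
   q2   q3  q0 
 * q3   q3  q3 
(> = start, * = accepting)

start=q0; accept=q3; q0-x>q1; q0-y>q0; q1-x>q1; q1-y>q2; q2-x>q3; q2-y>q0; q3-x>q3; q3-y>q3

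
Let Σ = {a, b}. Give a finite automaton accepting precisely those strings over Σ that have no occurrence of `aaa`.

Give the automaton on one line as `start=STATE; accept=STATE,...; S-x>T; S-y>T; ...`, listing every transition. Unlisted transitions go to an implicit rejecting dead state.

Track partial matches of the forbidden pattern `aaa`. State s3 is a dead state reached once `aaa` has occurred; every other state accepts. s0 means no part of `aaa` is currently matched.
        a   b  
>* s0   s1  s0 
 * s1   s2  s0 
 * s2   s3  s0 
   s3   s3  s3 
(> = start, * = accepting)

start=s0; accept=s0,s1,s2; s0-a>s1; s0-b>s0; s1-a>s2; s1-b>s0; s2-a>s3; s2-b>s0; s3-a>s3; s3-b>s3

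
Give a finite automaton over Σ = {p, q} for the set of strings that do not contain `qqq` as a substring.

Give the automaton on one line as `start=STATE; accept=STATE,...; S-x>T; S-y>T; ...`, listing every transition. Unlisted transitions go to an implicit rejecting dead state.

Track partial matches of the forbidden pattern `qqq`. State D is a dead state reached once `qqq` has occurred; every other state accepts. A means no part of `qqq` is currently matched.
       p  q 
>* A   A  B 
 * B   A  C 
 * C   A  D 
   D   D  D 
(> = start, * = accepting)

start=A; accept=A,B,C; A-p>A; A-q>B; B-p>A; B-q>C; C-p>A; C-q>D; D-p>D; D-q>D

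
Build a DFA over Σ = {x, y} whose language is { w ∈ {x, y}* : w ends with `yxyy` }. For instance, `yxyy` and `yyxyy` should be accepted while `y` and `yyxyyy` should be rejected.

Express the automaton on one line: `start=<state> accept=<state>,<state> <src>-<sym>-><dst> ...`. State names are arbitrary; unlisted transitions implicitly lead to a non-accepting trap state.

Let each state record the length of the longest suffix of the input read so far that is also a prefix of `yxyy`. B means the last symbol is `y`; C means the last 2 symbols are `yx`; D means the last 3 symbols are `yxy`; E means the last 4 symbols are `yxyy`. Accept only at E, where the string currently ends in `yxyy`.
With 5 states:
       x  y 
>  A   A  B 
   B   C  B 
   C   A  D 
   D   C  E 
 * E   C  B 
(> = start, * = accepting)

start=A accept=E A-x->A A-y->B B-x->C B-y->B C-x->A C-y->D D-x->C D-y->E E-x->C E-y->B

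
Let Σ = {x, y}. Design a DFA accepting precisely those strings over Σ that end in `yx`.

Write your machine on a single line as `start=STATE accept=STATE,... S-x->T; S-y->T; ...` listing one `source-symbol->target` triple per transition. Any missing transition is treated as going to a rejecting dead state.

Remember how much of `yx` the current input suffix matches. State S0 means no match yet; S1 means the last symbol is `y`; S2 means the last 2 symbols are `yx`. Only S2 accepts. On a mismatch, fall back to the longest proper suffix that is still a prefix of `yx`.
        x   y  
>  S0   S0  S1 
   S1   S2  S1 
 * S2   S0  S1 
(> = start, * = accepting)

start=S0; accept=S2; S0-x->S0; S0-y->S1; S1-x->S2; S1-y->S1; S2-x->S0; S2-y->S1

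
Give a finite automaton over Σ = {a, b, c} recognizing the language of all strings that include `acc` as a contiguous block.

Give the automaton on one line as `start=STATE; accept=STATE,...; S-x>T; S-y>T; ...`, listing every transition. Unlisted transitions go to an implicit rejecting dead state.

Track how much of `acc` has been matched so far: state q0 is no progress, q3 is the absorbing accept state reached once `acc` has occurred. Intermediate states record partial matches; on a mismatch, fall back to the longest reusable overlap.
With 4 states:
        a   b   c  
>  q0   q1  q0  q0 
   q1   q1  q0  q2 
   q2   q1  q0  q3 
 * q3   q3  q3  q3 
(> = start, * = accepting)

start=q0; accept=q3; q0-a>q1; q0-b>q0; q0-c>q0; q1-a>q1; q1-b>q0; q1-c>q2; q2-a>q1; q2-b>q0; q2-c>q3; q3-a>q3; q3-b>q3; q3-c>q3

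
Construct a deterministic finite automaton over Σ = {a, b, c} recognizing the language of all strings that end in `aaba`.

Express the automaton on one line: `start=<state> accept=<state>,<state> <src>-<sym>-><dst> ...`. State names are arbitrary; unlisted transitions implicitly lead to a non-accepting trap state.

Remember how much of `aaba` the current input suffix matches. State q0 means no match yet; q1 means the last symbol is `a`; q2 means the last 2 symbols are `aa`; q3 means the last 3 symbols are `aab`; q4 means the last 4 symbols are `aaba`. Only q4 accepts. On a mismatch, fall back to the longest proper suffix that is still a prefix of `aaba`.
With 5 states:
        a   b   c  
>  q0   q1  q0  q0 
   q1   q2  q0  q0 
   q2   q2  q3  q0 
   q3   q4  q0  q0 
 * q4   q2  q0  q0 
(> = start, * = accepting)

start=q0 accept=q4 q0-a->q1 q0-b->q0 q0-c->q0 q1-a->q2 q1-b->q0 q1-c->q0 q2-a->q2 q2-b->q3 q2-c->q0 q3-a->q4 q3-b->q0 q3-c->q0 q4-a->q2 q4-b->q0 q4-c->q0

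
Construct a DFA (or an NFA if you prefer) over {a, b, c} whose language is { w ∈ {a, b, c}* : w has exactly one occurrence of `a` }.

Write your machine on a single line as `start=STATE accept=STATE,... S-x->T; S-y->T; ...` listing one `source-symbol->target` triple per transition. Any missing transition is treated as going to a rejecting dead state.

start=q0; accept=q1; q0-a->q1; q0-b->q0; q0-c->q0; q1-a->q2; q1-b->q1; q1-c->q1; q2-a->q2; q2-b->q2; q2-c->q2

Count `a`s, saturating at 2: state q0 means no `a` yet, q1 means one `a` seen, q2 means more than one. Each `a` increments (capped at q2); other symbols loop. Accept from {q1}.
        a   b   c  
>  q0   q1  q0  q0 
 * q1   q2  q1  q1 
   q2   q2  q2  q2 
(> = start, * = accepting)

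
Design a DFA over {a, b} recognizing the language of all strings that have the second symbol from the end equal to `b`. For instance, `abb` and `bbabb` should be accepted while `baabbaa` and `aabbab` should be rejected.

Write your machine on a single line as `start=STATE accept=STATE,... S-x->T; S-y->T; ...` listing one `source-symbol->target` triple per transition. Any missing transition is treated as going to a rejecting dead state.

Because acceptance depends on a position counted from the end, the machine has to buffer the most recent 2 symbols. Make each state the string of the last up-to-2 symbols read; on input `x` shift the window left and append `x`. Accept when the buffered window has length 2 and begins with `b`.
With 7 states:
        a   b  
>  q0   q1  q2 
   q1   q3  q4 
   q2   q5  q6 
   q3   q3  q4 
   q4   q5  q6 
 * q5   q3  q4 
 * q6   q5  q6 
(> = start, * = accepting)

start=q0; accept=q5,q6; q0-a->q1; q0-b->q2; q1-a->q3; q1-b->q4; q2-a->q5; q2-b->q6; q3-a->q3; q3-b->q4; q4-a->q5; q4-b->q6; q5-a->q3; q5-b->q4; q6-a->q5; q6-b->q6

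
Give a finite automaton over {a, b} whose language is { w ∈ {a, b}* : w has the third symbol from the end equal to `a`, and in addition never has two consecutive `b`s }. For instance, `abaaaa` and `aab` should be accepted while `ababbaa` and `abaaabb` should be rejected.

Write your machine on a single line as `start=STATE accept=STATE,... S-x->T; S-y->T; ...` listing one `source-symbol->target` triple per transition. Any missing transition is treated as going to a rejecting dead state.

Handle the two conditions separately and then intersect. One (15 states) tracks the last 3 symbols read; the other (3 states) tracks partial matches of the forbidden pattern `bb`. Each combined state is a pair, one component from each; accept when both components accept.
          a    b  
>  s0     s1   s2 
   s1     s3   s4 
   s2     s5   s6 
   s3     s7   s8 
   s4     s9  s10 
   s5    s11  s12 
   s6    s13  s14 
 * s7     s7   s8 
 * s8     s9  s10 
 * s9    s11  s12 
   s10   s13  s14 
   s11    s7   s8 
   s12    s9  s10 
   s13   s15  s16 
   s14   s13  s14 
   s15   s17  s18 
   s16   s19  s10 
   s17   s17  s18 
   s18   s19  s10 
   s19   s15  s16 
(> = start, * = accepting)

start=s0; accept=s7,s8,s9; s0-a->s1; s0-b->s2; s1-a->s3; s1-b->s4; s2-a->s5; s2-b->s6; s3-a->s7; s3-b->s8; s4-a->s9; s4-b->s10; s5-a->s11; s5-b->s12; s6-a->s13; s6-b->s14; s7-a->s7; s7-b->s8; s8-a->s9; s8-b->s10; s9-a->s11; s9-b->s12; s10-a->s13; s10-b->s14; s11-a->s7; s11-b->s8; s12-a->s9; s12-b->s10; s13-a->s15; s13-b->s16; s14-a->s13; s14-b->s14; s15-a->s17; s15-b->s18; s16-a->s19; s16-b->s10; s17-a->s17; s17-b->s18; s18-a->s19; s18-b->s10; s19-a->s15; s19-b->s16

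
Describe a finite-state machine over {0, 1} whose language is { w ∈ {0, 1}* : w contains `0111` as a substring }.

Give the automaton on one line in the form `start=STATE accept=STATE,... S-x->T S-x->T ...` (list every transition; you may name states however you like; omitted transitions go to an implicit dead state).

start=S0 accept=S4 S0-0->S1 S0-1->S0 S1-0->S1 S1-1->S2 S2-0->S1 S2-1->S3 S3-0->S1 S3-1->S4 S4-0->S4 S4-1->S4

Track how much of `0111` has been matched so far: state S0 is no progress, S4 is the absorbing accept state reached once `0111` has occurred. Intermediate states record partial matches; on a mismatch, fall back to the longest reusable overlap.
5 states suffice.
        0   1  
>  S0   S1  S0 
   S1   S1  S2 
   S2   S1  S3 
   S3   S1  S4 
 * S4   S4  S4 
(> = start, * = accepting)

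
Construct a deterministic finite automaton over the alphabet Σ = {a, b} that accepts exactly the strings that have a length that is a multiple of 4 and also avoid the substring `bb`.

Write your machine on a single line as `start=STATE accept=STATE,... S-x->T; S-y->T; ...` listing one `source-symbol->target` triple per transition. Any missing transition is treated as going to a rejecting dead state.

start=q0; accept=q0,q9; q0-a->q1; q0-b->q2; q1-a->q3; q1-b->q4; q2-a->q3; q2-b->q5; q3-a->q6; q3-b->q7; q4-a->q6; q4-b->q8; q5-a->q8; q5-b->q8; q6-a->q0; q6-b->q9; q7-a->q0; q7-b->q10; q8-a->q10; q8-b->q10; q9-a->q1; q9-b->q11; q10-a->q11; q10-b->q11; q11-a->q5; q11-b->q5

Run two small machines in parallel and take their product. The first has 4 states tracking the input length modulo 4; the second has 3 states tracking partial matches of the forbidden pattern `bb`. A product state is a pair (one from each), accepting exactly when both do.
12 states suffice.
          a    b  
>* q0     q1   q2 
   q1     q3   q4 
   q2     q3   q5 
   q3     q6   q7 
   q4     q6   q8 
   q5     q8   q8 
   q6     q0   q9 
   q7     q0  q10 
   q8    q10  q10 
 * q9     q1  q11 
   q10   q11  q11 
   q11    q5   q5 
(> = start, * = accepting)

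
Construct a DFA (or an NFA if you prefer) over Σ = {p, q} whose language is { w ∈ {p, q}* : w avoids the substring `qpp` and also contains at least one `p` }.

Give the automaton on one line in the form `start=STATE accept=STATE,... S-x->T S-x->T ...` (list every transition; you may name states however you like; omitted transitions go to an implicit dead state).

Handle the two conditions separately and then intersect. The first has 4 states tracking partial matches of the forbidden pattern `qpp`; the second has 3 states tracking the count of `p`s, saturating at 2. A product state is a pair (one from each), accepting exactly when both do.
A 9-state machine:
        p   q  
>  s0   s1  s2 
 * s1   s3  s4 
   s2   s5  s2 
 * s3   s3  s6 
 * s4   s7  s4 
 * s5   s8  s4 
 * s6   s7  s6 
 * s7   s8  s6 
   s8   s8  s8 
(> = start, * = accepting)

start=s0 accept=s1,s3,s4,s5,s6,s7 s0-p->s1 s0-q->s2 s1-p->s3 s1-q->s4 s2-p->s5 s2-q->s2 s3-p->s3 s3-q->s6 s4-p->s7 s4-q->s4 s5-p->s8 s5-q->s4 s6-p->s7 s6-q->s6 s7-p->s8 s7-q->s6 s8-p->s8 s8-q->s8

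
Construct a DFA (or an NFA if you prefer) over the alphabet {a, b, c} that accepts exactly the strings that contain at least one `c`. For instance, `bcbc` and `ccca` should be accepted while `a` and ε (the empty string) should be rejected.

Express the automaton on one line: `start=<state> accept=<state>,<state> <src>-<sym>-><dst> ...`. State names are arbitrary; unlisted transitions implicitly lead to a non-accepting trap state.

start=S0 accept=S1,S2 S0-a->S0 S0-b->S0 S0-c->S1 S1-a->S1 S1-b->S1 S1-c->S2 S2-a->S2 S2-b->S2 S2-c->S2

Count `c`s, saturating at 2: state S0 means no `c` yet, S1 means one `c` seen, S2 means more than one. Each `c` increments (capped at S2); other symbols loop. Accept from {S1, S2}.
        a   b   c  
>  S0   S0  S0  S1 
 * S1   S1  S1  S2 
 * S2   S2  S2  S2 
(> = start, * = accepting)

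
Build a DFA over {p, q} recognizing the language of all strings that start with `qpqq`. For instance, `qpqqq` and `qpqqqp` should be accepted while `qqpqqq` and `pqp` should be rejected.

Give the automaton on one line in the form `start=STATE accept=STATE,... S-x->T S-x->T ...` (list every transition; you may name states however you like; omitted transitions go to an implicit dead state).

Walk along `qpqq` while the input agrees: from S0 take `q` to S1, and so on. Any deviation drops to the rejecting sink S5. Once S4 is reached the prefix is confirmed and every continuation is accepted.
With 6 states:
        p   q  
>  S0   S5  S1 
   S1   S2  S5 
   S2   S5  S3 
   S3   S5  S4 
 * S4   S4  S4 
   S5   S5  S5 
(> = start, * = accepting)

start=S0 accept=S4 S0-p->S5 S0-q->S1 S1-p->S2 S1-q->S5 S2-p->S5 S2-q->S3 S3-p->S5 S3-q->S4 S4-p->S4 S4-q->S4 S5-p->S5 S5-q->S5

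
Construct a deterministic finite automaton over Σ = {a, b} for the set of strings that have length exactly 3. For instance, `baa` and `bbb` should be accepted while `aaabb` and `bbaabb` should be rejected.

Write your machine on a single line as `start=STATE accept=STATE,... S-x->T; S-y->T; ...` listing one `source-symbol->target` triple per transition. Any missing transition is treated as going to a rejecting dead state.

We only need to distinguish lengths 0, 1, …, 3, and '>3'. Chain S0 → S1 → S2 → S3 → S4 on every symbol, with S4 looping. Accepting states: {S3}.
5 states suffice.
        a   b  
>  S0   S1  S1 
   S1   S2  S2 
   S2   S3  S3 
 * S3   S4  S4 
   S4   S4  S4 
(> = start, * = accepting)

start=S0; accept=S3; S0-a->S1; S0-b->S1; S1-a->S2; S1-b->S2; S2-a->S3; S2-b->S3; S3-a->S4; S3-b->S4; S4-a->S4; S4-b->S4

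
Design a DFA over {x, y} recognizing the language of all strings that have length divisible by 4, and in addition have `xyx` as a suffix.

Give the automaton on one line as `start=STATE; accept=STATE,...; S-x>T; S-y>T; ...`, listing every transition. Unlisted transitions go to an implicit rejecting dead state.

Run two small machines in parallel and take their product. One (4 states) tracks the input length modulo 4; the other (4 states) tracks how much of the suffix `xyx` has currently been matched. Each combined state is a pair, one component from each; accept when both components accept.
With 16 states:
          x    y  
>  S0     S1   S2 
   S1     S3   S4 
   S2     S3   S5 
   S3     S6   S7 
   S4     S8   S9 
   S5     S6   S9 
   S6    S10  S11 
   S7    S12   S0 
   S8    S10  S11 
   S9    S10   S0 
   S10    S1  S13 
   S11   S14   S2 
 * S12    S1  S13 
   S13   S15   S5 
   S14    S3   S4 
   S15    S6   S7 
(> = start, * = accepting)

start=S0; accept=S12; S0-x>S1; S0-y>S2; S1-x>S3; S1-y>S4; S2-x>S3; S2-y>S5; S3-x>S6; S3-y>S7; S4-x>S8; S4-y>S9; S5-x>S6; S5-y>S9; S6-x>S10; S6-y>S11; S7-x>S12; S7-y>S0; S8-x>S10; S8-y>S11; S9-x>S10; S9-y>S0; S10-x>S1; S10-y>S13; S11-x>S14; S11-y>S2; S12-x>S1; S12-y>S13; S13-x>S15; S13-y>S5; S14-x>S3; S14-y>S4; S15-x>S6; S15-y>S7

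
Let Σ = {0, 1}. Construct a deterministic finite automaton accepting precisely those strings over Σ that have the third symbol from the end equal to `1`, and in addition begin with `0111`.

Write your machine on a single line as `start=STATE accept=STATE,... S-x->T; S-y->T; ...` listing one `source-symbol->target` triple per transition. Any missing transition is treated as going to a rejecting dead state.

Handle the two conditions separately and then intersect. The first has 15 states tracking the last 3 symbols read; the second has 6 states tracking whether the input so far still matches the prefix `0111`. A product state is a pair (one from each), accepting exactly when both do.
24 states suffice.
          0    1  
>  S0     S1   S2 
   S1     S3   S4 
   S2     S5   S6 
   S3     S7   S8 
   S4     S9  S10 
   S5    S11  S12 
   S6    S13  S14 
   S7     S7   S8 
   S8     S9  S15 
   S9    S11  S12 
   S10   S13  S16 
   S11    S7   S8 
   S12    S9  S15 
   S13   S11  S12 
   S14   S13  S14 
   S15   S13  S14 
 * S16   S17  S16 
 * S17   S18  S19 
 * S18   S20  S21 
 * S19   S22  S23 
   S20   S20  S21 
   S21   S22  S23 
   S22   S18  S19 
   S23   S17  S16 
(> = start, * = accepting)

start=S0; accept=S16,S17,S18,S19; S0-0->S1; S0-1->S2; S1-0->S3; S1-1->S4; S2-0->S5; S2-1->S6; S3-0->S7; S3-1->S8; S4-0->S9; S4-1->S10; S5-0->S11; S5-1->S12; S6-0->S13; S6-1->S14; S7-0->S7; S7-1->S8; S8-0->S9; S8-1->S15; S9-0->S11; S9-1->S12; S10-0->S13; S10-1->S16; S11-0->S7; S11-1->S8; S12-0->S9; S12-1->S15; S13-0->S11; S13-1->S12; S14-0->S13; S14-1->S14; S15-0->S13; S15-1->S14; S16-0->S17; S16-1->S16; S17-0->S18; S17-1->S19; S18-0->S20; S18-1->S21; S19-0->S22; S19-1->S23; S20-0->S20; S20-1->S21; S21-0->S22; S21-1->S23; S22-0->S18; S22-1->S19; S23-0->S17; S23-1->S16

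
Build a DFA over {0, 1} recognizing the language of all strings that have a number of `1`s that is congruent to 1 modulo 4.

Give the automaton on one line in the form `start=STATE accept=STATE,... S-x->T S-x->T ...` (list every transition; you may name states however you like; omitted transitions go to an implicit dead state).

start=A accept=B A-0->A A-1->B B-0->B B-1->C C-0->C C-1->D D-0->D D-1->A

The only thing that matters is how many `1`s have appeared, reduced mod 4. Use one state per residue: A for 0, …, D for 3. Reading `1` moves to the next residue; anything else stays put. B is accepting.
4 states suffice.
       0  1 
>  A   A  B 
 * B   B  C 
   C   C  D 
   D   D  A 
(> = start, * = accepting)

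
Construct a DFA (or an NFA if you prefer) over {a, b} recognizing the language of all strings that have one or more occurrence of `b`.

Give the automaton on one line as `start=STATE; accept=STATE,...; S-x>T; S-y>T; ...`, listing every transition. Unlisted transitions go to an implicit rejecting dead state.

Count `b`s, saturating at 2: state s0 means no `b` yet, s1 means one `b` seen, s2 means more than one. Each `b` increments (capped at s2); other symbols loop. Accept from {s1, s2}.
3 states suffice.
        a   b  
>  s0   s0  s1 
 * s1   s1  s2 
 * s2   s2  s2 
(> = start, * = accepting)

start=s0; accept=s1,s2; s0-a>s0; s0-b>s1; s1-a>s1; s1-b>s2; s2-a>s2; s2-b>s2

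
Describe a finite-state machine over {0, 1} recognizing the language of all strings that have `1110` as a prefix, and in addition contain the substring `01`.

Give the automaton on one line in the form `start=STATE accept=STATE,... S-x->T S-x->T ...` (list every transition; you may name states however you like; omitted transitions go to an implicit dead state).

Handle the two conditions separately and then intersect. One (6 states) tracks whether the input so far still matches the prefix `1110`; the other (3 states) tracks whether and how much of `01` has been seen. Each combined state is a pair, one component from each; accept when both components accept.
        0   1  
>  q0   q1  q2 
   q1   q1  q3 
   q2   q1  q4 
   q3   q3  q3 
   q4   q1  q5 
   q5   q6  q7 
   q6   q6  q8 
   q7   q1  q7 
 * q8   q8  q8 
(> = start, * = accepting)

start=q0 accept=q8 q0-0->q1 q0-1->q2 q1-0->q1 q1-1->q3 q2-0->q1 q2-1->q4 q3-0->q3 q3-1->q3 q4-0->q1 q4-1->q5 q5-0->q6 q5-1->q7 q6-0->q6 q6-1->q8 q7-0->q1 q7-1->q7 q8-0->q8 q8-1->q8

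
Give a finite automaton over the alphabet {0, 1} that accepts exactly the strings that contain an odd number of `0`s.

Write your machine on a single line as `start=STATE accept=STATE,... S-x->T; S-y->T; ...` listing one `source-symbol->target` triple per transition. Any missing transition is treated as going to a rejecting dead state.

The only thing that matters is how many `0`s have appeared, reduced mod 2. Use one state per residue: s0 for 0, …, s1 for 1. Reading `0` moves to the next residue; anything else stays put. s1 is accepting.
2 states suffice.
        0   1  
>  s0   s1  s0 
 * s1   s0  s1 
(> = start, * = accepting)

start=s0; accept=s1; s0-0->s1; s0-1->s0; s1-0->s0; s1-1->s1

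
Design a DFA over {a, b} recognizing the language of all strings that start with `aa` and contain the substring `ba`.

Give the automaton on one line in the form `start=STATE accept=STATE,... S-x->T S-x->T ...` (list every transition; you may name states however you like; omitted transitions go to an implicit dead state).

start=q0 accept=q5 q0-a->q1 q0-b->q2 q1-a->q3 q1-b->q2 q2-a->q2 q2-b->q2 q3-a->q3 q3-b->q4 q4-a->q5 q4-b->q4 q5-a->q5 q5-b->q5

Build one automaton per condition and run them in lockstep. The first has 4 states tracking whether the input so far still matches the prefix `aa`; the second has 3 states tracking whether and how much of `ba` has been seen. A product state is a pair (one from each), accepting exactly when both do. After merging equivalent states the machine shrinks.
6 states suffice.
        a   b  
>  q0   q1  q2 
   q1   q3  q2 
   q2   q2  q2 
   q3   q3  q4 
   q4   q5  q4 
 * q5   q5  q5 
(> = start, * = accepting)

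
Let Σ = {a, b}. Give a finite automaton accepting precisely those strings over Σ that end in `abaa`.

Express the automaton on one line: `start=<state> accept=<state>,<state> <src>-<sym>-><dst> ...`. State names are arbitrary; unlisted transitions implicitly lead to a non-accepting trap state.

Remember how much of `abaa` the current input suffix matches. State q0 means no match yet; q1 means the last symbol is `a`; q2 means the last 2 symbols are `ab`; q3 means the last 3 symbols are `aba`; q4 means the last 4 symbols are `abaa`. Only q4 accepts. On a mismatch, fall back to the longest proper suffix that is still a prefix of `abaa`.
5 states suffice.
        a   b  
>  q0   q1  q0 
   q1   q1  q2 
   q2   q3  q0 
   q3   q4  q2 
 * q4   q1  q2 
(> = start, * = accepting)

start=q0 accept=q4 q0-a->q1 q0-b->q0 q1-a->q1 q1-b->q2 q2-a->q3 q2-b->q0 q3-a->q4 q3-b->q2 q4-a->q1 q4-b->q2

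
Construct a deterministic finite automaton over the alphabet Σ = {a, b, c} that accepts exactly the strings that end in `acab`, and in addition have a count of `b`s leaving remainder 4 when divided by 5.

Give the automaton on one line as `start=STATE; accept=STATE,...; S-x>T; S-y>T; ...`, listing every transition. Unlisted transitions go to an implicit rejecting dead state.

start=q0; accept=q8; q0-a>q0; q0-b>q1; q0-c>q0; q1-a>q1; q1-b>q2; q1-c>q1; q2-a>q2; q2-b>q3; q2-c>q2; q3-a>q4; q3-b>q5; q3-c>q3; q4-a>q4; q4-b>q5; q4-c>q6; q5-a>q5; q5-b>q0; q5-c>q5; q6-a>q7; q6-b>q5; q6-c>q3; q7-a>q4; q7-b>q8; q7-c>q6; q8-a>q5; q8-b>q0; q8-c>q5

Run two small machines in parallel and take their product. The first has 5 states tracking how much of the suffix `acab` has currently been matched; the second has 5 states tracking the count of `b`s modulo 5. A product state is a pair (one from each), accepting exactly when both do. Equivalent product states are then merged.
A 9-state machine:
        a   b   c  
>  q0   q0  q1  q0 
   q1   q1  q2  q1 
   q2   q2  q3  q2 
   q3   q4  q5  q3 
   q4   q4  q5  q6 
   q5   q5  q0  q5 
   q6   q7  q5  q3 
   q7   q4  q8  q6 
 * q8   q5  q0  q5 
(> = start, * = accepting)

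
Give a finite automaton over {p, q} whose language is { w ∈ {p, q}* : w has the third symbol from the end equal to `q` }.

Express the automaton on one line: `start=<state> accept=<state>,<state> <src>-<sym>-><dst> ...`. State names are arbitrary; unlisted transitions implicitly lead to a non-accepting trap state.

Because acceptance depends on a position counted from the end, the machine has to buffer the most recent 3 symbols. Make each state the string of the last up-to-3 symbols read; on input `x` shift the window left and append `x`. Accept when the buffered window has length 3 and begins with `q`.
15 states suffice.
       p  q 
>  A   B  C 
   B   D  E 
   C   F  G 
   D   H  I 
   E   J  K 
   F   L  M 
   G   N  O 
   H   H  I 
   I   J  K 
   J   L  M 
   K   N  O 
 * L   H  I 
 * M   J  K 
 * N   L  M 
 * O   N  O 
(> = start, * = accepting)

start=A accept=L,M,N,O A-p->B A-q->C B-p->D B-q->E C-p->F C-q->G D-p->H D-q->I E-p->J E-q->K F-p->L F-q->M G-p->N G-q->O H-p->H H-q->I I-p->J I-q->K J-p->L J-q->M K-p->N K-q->O L-p->H L-q->I M-p->J M-q->K N-p->L N-q->M O-p->N O-q->O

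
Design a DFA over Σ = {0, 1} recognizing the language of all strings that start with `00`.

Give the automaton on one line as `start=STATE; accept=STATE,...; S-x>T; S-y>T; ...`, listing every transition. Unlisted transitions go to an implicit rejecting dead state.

Check the first 2 symbols one by one: A through B record how many have matched `00` so far; any wrong symbol goes to the dead state D. After all 2 match we enter the accepting sink C.
       0  1 
>  A   B  D 
   B   C  D 
 * C   C  C 
   D   D  D 
(> = start, * = accepting)

start=A; accept=C; A-0>B; A-1>D; B-0>C; B-1>D; C-0>C; C-1>C; D-0>D; D-1>D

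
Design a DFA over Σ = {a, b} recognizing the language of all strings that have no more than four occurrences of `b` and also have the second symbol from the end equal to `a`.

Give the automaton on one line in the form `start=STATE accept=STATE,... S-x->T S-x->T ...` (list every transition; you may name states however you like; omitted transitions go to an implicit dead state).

Handle the two conditions separately and then intersect. The first has 6 states tracking the count of `b`s, saturating at 5; the second has 7 states tracking the last 2 symbols read. A product state is a pair (one from each), accepting exactly when both do. Minimizing collapses redundant product states.
          a    b  
>  q0     q1   q2 
   q1     q3   q4 
   q2     q5   q6 
 * q3     q3   q4 
 * q4     q5   q6 
   q5     q7   q8 
   q6     q9  q10 
 * q7     q7   q8 
 * q8     q9  q10 
   q9    q11  q12 
   q10   q13  q14 
 * q11   q11  q12 
 * q12   q13  q14 
   q13   q15  q16 
   q14   q17  q18 
 * q15   q15  q16 
 * q16   q17  q18 
   q17   q19  q18 
   q18   q18  q18 
 * q19   q19  q18 
(> = start, * = accepting)

start=q0 accept=q3,q4,q7,q8,q11,q12,q15,q16,q19 q0-a->q1 q0-b->q2 q1-a->q3 q1-b->q4 q2-a->q5 q2-b->q6 q3-a->q3 q3-b->q4 q4-a->q5 q4-b->q6 q5-a->q7 q5-b->q8 q6-a->q9 q6-b->q10 q7-a->q7 q7-b->q8 q8-a->q9 q8-b->q10 q9-a->q11 q9-b->q12 q10-a->q13 q10-b->q14 q11-a->q11 q11-b->q12 q12-a->q13 q12-b->q14 q13-a->q15 q13-b->q16 q14-a->q17 q14-b->q18 q15-a->q15 q15-b->q16 q16-a->q17 q16-b->q18 q17-a->q19 q17-b->q18 q18-a->q18 q18-b->q18 q19-a->q19 q19-b->q18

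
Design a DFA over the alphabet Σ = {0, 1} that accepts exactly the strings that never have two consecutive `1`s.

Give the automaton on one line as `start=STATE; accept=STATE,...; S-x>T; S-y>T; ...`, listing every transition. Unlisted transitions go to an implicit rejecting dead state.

This is the complement of 'contains `11`'. Use the same substring-matching states — q0 through q2 holding how much of `11` has just been matched — but flip the accepting set: everything except the trap q2 accepts.
A 3-state machine:
        0   1  
>* q0   q0  q1 
 * q1   q0  q2 
   q2   q2  q2 
(> = start, * = accepting)

start=q0; accept=q0,q1; q0-0>q0; q0-1>q1; q1-0>q0; q1-1>q2; q2-0>q2; q2-1>q2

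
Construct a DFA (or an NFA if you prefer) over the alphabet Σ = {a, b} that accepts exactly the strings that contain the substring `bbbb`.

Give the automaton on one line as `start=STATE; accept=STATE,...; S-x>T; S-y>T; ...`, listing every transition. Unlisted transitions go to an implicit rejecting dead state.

start=q0; accept=q4; q0-a>q0; q0-b>q1; q1-a>q0; q1-b>q2; q2-a>q0; q2-b>q3; q3-a>q0; q3-b>q4; q4-a>q4; q4-b>q4

Track how much of `bbbb` has been matched so far: state q0 is no progress, q4 is the absorbing accept state reached once `bbbb` has occurred. Intermediate states record partial matches; on a mismatch, fall back to the longest reusable overlap.
5 states suffice.
        a   b  
>  q0   q0  q1 
   q1   q0  q2 
   q2   q0  q3 
   q3   q0  q4 
 * q4   q4  q4 
(> = start, * = accepting)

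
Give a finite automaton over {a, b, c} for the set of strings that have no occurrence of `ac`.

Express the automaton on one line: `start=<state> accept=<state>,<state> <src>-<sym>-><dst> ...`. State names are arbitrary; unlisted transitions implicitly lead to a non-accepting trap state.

start=s0 accept=s0,s1 s0-a->s1 s0-b->s0 s0-c->s0 s1-a->s1 s1-b->s0 s1-c->s2 s2-a->s2 s2-b->s2 s2-c->s2

This is the complement of 'contains `ac`'. Use the same substring-matching states — s0 through s2 holding how much of `ac` has just been matched — but flip the accepting set: everything except the trap s2 accepts.
A 3-state machine:
        a   b   c  
>* s0   s1  s0  s0 
 * s1   s1  s0  s2 
   s2   s2  s2  s2 
(> = start, * = accepting)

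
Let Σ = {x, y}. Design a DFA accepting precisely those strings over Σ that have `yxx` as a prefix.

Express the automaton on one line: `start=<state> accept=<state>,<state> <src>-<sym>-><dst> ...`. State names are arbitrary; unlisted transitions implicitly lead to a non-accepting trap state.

start=q0 accept=q3 q0-x->q4 q0-y->q1 q1-x->q2 q1-y->q4 q2-x->q3 q2-y->q4 q3-x->q3 q3-y->q3 q4-x->q4 q4-y->q4

Walk along `yxx` while the input agrees: from q0 take `y` to q1, and so on. Any deviation drops to the rejecting sink q4. Once q3 is reached the prefix is confirmed and every continuation is accepted.
A 5-state machine:
        x   y  
>  q0   q4  q1 
   q1   q2  q4 
   q2   q3  q4 
 * q3   q3  q3 
   q4   q4  q4 
(> = start, * = accepting)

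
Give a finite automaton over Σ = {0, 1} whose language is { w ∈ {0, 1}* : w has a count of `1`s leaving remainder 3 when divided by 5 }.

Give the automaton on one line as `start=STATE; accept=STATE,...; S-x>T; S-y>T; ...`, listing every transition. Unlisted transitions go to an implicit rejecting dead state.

Keep the running count of `1`s modulo 5: each `1` advances along the cycle q0 → q1 → q2 → q3 → q4 → q0 while other symbols loop. Accept at q3.
With 5 states:
        0   1  
>  q0   q0  q1 
   q1   q1  q2 
   q2   q2  q3 
 * q3   q3  q4 
   q4   q4  q0 
(> = start, * = accepting)

start=q0; accept=q3; q0-0>q0; q0-1>q1; q1-0>q1; q1-1>q2; q2-0>q2; q2-1>q3; q3-0>q3; q3-1>q4; q4-0>q4; q4-1>q0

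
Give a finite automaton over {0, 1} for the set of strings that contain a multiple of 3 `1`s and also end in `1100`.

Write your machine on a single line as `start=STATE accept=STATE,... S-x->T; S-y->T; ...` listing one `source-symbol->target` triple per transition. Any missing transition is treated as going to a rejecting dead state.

start=A; accept=M; A-0->A; A-1->B; B-0->C; B-1->D; C-0->C; C-1->E; D-0->F; D-1->G; E-0->H; E-1->G; F-0->I; F-1->J; G-0->K; G-1->L; H-0->H; H-1->J; I-0->H; I-1->J; J-0->A; J-1->L; K-0->M; K-1->B; L-0->N; L-1->D; M-0->A; M-1->B; N-0->O; N-1->E; O-0->C; O-1->E

Handle the two conditions separately and then intersect. The first has 3 states tracking the count of `1`s modulo 3; the second has 5 states tracking how much of the suffix `1100` has currently been matched. A product state is a pair (one from each), accepting exactly when both do.
       0  1 
>  A   A  B 
   B   C  D 
   C   C  E 
   D   F  G 
   E   H  G 
   F   I  J 
   G   K  L 
   H   H  J 
   I   H  J 
   J   A  L 
   K   M  B 
   L   N  D 
 * M   A  B 
   N   O  E 
   O   C  E 
(> = start, * = accepting)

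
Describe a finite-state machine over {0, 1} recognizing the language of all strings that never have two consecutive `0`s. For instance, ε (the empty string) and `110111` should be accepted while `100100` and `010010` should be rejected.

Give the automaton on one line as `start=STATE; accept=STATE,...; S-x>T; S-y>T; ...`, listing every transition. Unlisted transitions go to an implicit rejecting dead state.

This is the complement of 'contains `00`'. Use the same substring-matching states — s0 through s2 holding how much of `00` has just been matched — but flip the accepting set: everything except the trap s2 accepts.
With 3 states:
        0   1  
>* s0   s1  s0 
 * s1   s2  s0 
   s2   s2  s2 
(> = start, * = accepting)

start=s0; accept=s0,s1; s0-0>s1; s0-1>s0; s1-0>s2; s1-1>s0; s2-0>s2; s2-1>s2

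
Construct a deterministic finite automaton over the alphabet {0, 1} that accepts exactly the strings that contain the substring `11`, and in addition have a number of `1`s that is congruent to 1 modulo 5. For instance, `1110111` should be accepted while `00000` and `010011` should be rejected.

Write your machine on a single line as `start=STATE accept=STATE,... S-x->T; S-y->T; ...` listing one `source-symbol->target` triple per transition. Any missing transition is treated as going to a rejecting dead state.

start=s0; accept=s11; s0-0->s0; s0-1->s1; s1-0->s2; s1-1->s3; s2-0->s2; s2-1->s4; s3-0->s3; s3-1->s5; s4-0->s6; s4-1->s5; s5-0->s5; s5-1->s7; s6-0->s6; s6-1->s8; s7-0->s7; s7-1->s9; s8-0->s10; s8-1->s7; s9-0->s9; s9-1->s11; s10-0->s10; s10-1->s12; s11-0->s11; s11-1->s3; s12-0->s13; s12-1->s9; s13-0->s13; s13-1->s14; s14-0->s0; s14-1->s11

Handle the two conditions separately and then intersect. One (3 states) tracks whether and how much of `11` has been seen; the other (5 states) tracks the count of `1`s modulo 5. Each combined state is a pair, one component from each; accept when both components accept.
A 15-state machine:
          0    1  
>  s0     s0   s1 
   s1     s2   s3 
   s2     s2   s4 
   s3     s3   s5 
   s4     s6   s5 
   s5     s5   s7 
   s6     s6   s8 
   s7     s7   s9 
   s8    s10   s7 
   s9     s9  s11 
   s10   s10  s12 
 * s11   s11   s3 
   s12   s13   s9 
   s13   s13  s14 
   s14    s0  s11 
(> = start, * = accepting)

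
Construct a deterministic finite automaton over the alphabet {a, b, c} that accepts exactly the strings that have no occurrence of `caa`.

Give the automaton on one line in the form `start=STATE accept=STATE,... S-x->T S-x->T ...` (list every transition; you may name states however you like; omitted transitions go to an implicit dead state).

start=S0 accept=S0,S1,S2 S0-a->S0 S0-b->S0 S0-c->S1 S1-a->S2 S1-b->S0 S1-c->S1 S2-a->S3 S2-b->S0 S2-c->S1 S3-a->S3 S3-b->S3 S3-c->S3

This is the complement of 'contains `caa`'. Use the same substring-matching states — S0 through S3 holding how much of `caa` has just been matched — but flip the accepting set: everything except the trap S3 accepts.
        a   b   c  
>* S0   S0  S0  S1 
 * S1   S2  S0  S1 
 * S2   S3  S0  S1 
   S3   S3  S3  S3 
(> = start, * = accepting)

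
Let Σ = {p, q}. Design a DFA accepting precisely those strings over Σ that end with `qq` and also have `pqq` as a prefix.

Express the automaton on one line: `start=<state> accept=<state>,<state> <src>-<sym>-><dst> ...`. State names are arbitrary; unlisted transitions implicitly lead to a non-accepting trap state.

start=A accept=E A-p->B A-q->C B-p->C B-q->D C-p->C C-q->C D-p->C D-q->E E-p->F E-q->E F-p->F F-q->G G-p->F G-q->E

Build one automaton per condition and run them in lockstep. The first has 3 states tracking how much of the suffix `qq` has currently been matched; the second has 5 states tracking whether the input so far still matches the prefix `pqq`. A product state is a pair (one from each), accepting exactly when both do. Minimizing collapses redundant product states.
With 7 states:
       p  q 
>  A   B  C 
   B   C  D 
   C   C  C 
   D   C  E 
 * E   F  E 
   F   F  G 
   G   F  E 
(> = start, * = accepting)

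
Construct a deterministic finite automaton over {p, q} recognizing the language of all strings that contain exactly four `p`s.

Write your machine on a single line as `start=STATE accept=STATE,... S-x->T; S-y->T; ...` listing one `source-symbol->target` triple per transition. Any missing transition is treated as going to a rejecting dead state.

Count `p`s, saturating at 5: states S0 through S4 mean 0 through 4 `p`s seen; S5 means more than 4. Each `p` increments (capped at S5); other symbols loop. Accept from {S4}.
        p   q  
>  S0   S1  S0 
   S1   S2  S1 
   S2   S3  S2 
   S3   S4  S3 
 * S4   S5  S4 
   S5   S5  S5 
(> = start, * = accepting)

start=S0; accept=S4; S0-p->S1; S0-q->S0; S1-p->S2; S1-q->S1; S2-p->S3; S2-q->S2; S3-p->S4; S3-q->S3; S4-p->S5; S4-q->S4; S5-p->S5; S5-q->S5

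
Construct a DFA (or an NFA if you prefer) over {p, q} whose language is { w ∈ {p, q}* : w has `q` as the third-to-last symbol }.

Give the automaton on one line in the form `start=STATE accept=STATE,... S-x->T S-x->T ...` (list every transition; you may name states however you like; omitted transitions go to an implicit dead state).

start=s0 accept=s11,s12,s13,s14 s0-p->s1 s0-q->s2 s1-p->s3 s1-q->s4 s2-p->s5 s2-q->s6 s3-p->s7 s3-q->s8 s4-p->s9 s4-q->s10 s5-p->s11 s5-q->s12 s6-p->s13 s6-q->s14 s7-p->s7 s7-q->s8 s8-p->s9 s8-q->s10 s9-p->s11 s9-q->s12 s10-p->s13 s10-q->s14 s11-p->s7 s11-q->s8 s12-p->s9 s12-q->s10 s13-p->s11 s13-q->s12 s14-p->s13 s14-q->s14

Because acceptance depends on a position counted from the end, the machine has to buffer the most recent 3 symbols. Make each state the string of the last up-to-3 symbols read; on input `x` shift the window left and append `x`. Accept when the buffered window has length 3 and begins with `q`.
With 15 states:
          p    q  
>  s0     s1   s2 
   s1     s3   s4 
   s2     s5   s6 
   s3     s7   s8 
   s4     s9  s10 
   s5    s11  s12 
   s6    s13  s14 
   s7     s7   s8 
   s8     s9  s10 
   s9    s11  s12 
   s10   s13  s14 
 * s11    s7   s8 
 * s12    s9  s10 
 * s13   s11  s12 
 * s14   s13  s14 
(> = start, * = accepting)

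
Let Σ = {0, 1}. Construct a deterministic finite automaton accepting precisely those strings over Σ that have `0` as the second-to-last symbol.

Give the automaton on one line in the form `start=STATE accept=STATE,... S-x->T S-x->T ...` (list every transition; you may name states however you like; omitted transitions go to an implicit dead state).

start=S0 accept=S3,S4 S0-0->S1 S0-1->S2 S1-0->S3 S1-1->S4 S2-0->S5 S2-1->S6 S3-0->S3 S3-1->S4 S4-0->S5 S4-1->S6 S5-0->S3 S5-1->S4 S6-0->S5 S6-1->S6

A DFA must remember the last 2 symbols (since which symbol is second-to-last isn't known until the input ends). Use one state per possible window of the last ≤2 symbols; accept from those whose window starts with `0`.
A 7-state machine:
        0   1  
>  S0   S1  S2 
   S1   S3  S4 
   S2   S5  S6 
 * S3   S3  S4 
 * S4   S5  S6 
   S5   S3  S4 
   S6   S5  S6 
(> = start, * = accepting)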